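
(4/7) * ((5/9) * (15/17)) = 0.28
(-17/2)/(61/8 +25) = -68/261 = -0.26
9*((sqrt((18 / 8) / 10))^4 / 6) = 243 / 3200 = 0.08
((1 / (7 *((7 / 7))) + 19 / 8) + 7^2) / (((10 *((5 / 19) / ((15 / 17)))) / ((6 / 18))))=10963 / 1904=5.76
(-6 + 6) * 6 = 0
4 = 4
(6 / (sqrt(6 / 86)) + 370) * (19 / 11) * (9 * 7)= 2394 * sqrt(129) / 11 + 442890 / 11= 42734.60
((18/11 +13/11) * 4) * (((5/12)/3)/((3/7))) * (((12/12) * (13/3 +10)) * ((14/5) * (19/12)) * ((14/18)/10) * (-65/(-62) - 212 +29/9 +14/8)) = -64417540663/17321040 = -3719.03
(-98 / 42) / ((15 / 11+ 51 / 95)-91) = 7315 / 279327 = 0.03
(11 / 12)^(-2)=144 / 121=1.19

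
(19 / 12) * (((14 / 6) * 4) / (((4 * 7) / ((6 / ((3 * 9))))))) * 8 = 0.94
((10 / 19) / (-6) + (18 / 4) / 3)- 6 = -523 / 114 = -4.59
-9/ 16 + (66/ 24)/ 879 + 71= 70.44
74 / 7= 10.57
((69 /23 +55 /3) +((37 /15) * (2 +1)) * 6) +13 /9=3023 /45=67.18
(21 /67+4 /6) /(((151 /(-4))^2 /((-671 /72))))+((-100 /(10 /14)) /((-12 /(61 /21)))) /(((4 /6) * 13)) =4186572191 /1072422234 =3.90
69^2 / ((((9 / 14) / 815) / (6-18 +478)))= 2812724740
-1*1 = -1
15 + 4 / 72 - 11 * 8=-1313 / 18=-72.94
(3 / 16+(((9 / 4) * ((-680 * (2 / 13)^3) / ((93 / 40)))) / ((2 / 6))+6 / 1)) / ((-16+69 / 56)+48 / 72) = 0.07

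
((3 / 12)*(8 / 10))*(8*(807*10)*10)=129120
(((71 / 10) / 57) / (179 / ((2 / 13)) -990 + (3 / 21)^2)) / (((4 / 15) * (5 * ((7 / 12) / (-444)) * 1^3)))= -662004 / 1615475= -0.41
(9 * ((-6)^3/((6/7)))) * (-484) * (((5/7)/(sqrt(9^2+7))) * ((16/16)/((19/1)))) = 17820 * sqrt(22)/19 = 4399.12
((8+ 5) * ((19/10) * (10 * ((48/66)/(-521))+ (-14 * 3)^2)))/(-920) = -624255697/13181300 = -47.36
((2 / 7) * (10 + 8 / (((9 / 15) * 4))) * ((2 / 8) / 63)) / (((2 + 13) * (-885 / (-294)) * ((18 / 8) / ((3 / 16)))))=2 / 71685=0.00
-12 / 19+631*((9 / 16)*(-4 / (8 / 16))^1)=-107925 / 38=-2840.13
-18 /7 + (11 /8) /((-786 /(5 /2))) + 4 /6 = -168065 /88032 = -1.91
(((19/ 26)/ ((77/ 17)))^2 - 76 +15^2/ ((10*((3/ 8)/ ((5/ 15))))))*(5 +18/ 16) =-224343895/ 654368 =-342.84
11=11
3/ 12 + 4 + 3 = 29/ 4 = 7.25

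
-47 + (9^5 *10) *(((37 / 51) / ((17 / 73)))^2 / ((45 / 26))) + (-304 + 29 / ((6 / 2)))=829576657820 / 250563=3310850.60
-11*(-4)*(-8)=-352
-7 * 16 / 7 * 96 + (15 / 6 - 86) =-3239 / 2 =-1619.50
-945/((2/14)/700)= -4630500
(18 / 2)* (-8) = -72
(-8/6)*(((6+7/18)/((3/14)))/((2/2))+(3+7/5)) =-18476/405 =-45.62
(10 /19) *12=120 /19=6.32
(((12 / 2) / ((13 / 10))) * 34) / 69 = 680 / 299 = 2.27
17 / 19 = 0.89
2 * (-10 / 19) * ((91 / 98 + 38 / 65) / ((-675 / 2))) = 204 / 43225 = 0.00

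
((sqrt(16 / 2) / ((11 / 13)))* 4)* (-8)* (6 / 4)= -1248* sqrt(2) / 11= -160.45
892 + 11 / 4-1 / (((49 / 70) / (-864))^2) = -298423029 / 196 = -1522566.47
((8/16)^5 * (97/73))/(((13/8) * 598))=97/2270008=0.00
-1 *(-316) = 316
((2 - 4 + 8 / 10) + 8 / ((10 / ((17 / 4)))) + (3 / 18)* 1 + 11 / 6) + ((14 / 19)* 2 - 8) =-221 / 95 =-2.33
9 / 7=1.29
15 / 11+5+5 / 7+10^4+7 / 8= 6164899 / 616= 10007.95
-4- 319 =-323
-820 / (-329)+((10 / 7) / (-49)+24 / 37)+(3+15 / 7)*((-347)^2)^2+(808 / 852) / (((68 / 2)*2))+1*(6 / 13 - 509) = 4187144335936403686027 / 56155923642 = 74562825511.16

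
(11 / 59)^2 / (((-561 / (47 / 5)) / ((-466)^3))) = 52317657832 / 887655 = 58939.18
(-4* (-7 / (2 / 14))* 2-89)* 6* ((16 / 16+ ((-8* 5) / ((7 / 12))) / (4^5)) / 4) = 189981 / 448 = 424.06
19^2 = 361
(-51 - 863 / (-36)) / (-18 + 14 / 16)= 1946 / 1233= 1.58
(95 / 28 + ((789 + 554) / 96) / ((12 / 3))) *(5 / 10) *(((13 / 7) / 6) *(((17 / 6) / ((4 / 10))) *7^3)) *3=143259935 / 18432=7772.35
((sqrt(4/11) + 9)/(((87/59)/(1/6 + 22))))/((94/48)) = 62776 * sqrt(11)/44979 + 94164/1363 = 73.71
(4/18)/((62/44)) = 44/279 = 0.16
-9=-9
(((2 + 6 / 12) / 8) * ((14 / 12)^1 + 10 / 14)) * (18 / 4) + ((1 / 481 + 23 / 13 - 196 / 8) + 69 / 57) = -77271501 / 4094272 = -18.87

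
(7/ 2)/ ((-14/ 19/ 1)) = -19/ 4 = -4.75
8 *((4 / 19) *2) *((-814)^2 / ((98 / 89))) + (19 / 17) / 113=2026931.70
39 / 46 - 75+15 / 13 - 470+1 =-324115 / 598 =-542.00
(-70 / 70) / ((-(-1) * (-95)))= 1 / 95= 0.01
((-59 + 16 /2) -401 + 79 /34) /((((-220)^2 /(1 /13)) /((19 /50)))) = -290491 /1069640000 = -0.00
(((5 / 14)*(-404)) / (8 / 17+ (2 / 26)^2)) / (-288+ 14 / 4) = 5803460 / 5452727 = 1.06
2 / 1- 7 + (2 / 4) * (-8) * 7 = -33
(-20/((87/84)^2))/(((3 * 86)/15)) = -39200/36163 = -1.08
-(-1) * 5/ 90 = 0.06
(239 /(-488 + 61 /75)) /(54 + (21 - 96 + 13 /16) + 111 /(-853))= 48928080 /2026416401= 0.02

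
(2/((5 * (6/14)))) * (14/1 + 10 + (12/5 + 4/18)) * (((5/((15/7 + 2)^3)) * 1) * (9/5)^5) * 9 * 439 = 49708972530252/381078125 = 130443.00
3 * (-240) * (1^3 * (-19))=13680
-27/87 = -9/29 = -0.31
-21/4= -5.25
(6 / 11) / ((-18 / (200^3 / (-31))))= 8000000 / 1023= 7820.14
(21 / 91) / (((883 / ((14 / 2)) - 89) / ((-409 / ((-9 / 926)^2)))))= -613738447 / 22815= -26900.66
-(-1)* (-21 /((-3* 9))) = 7 /9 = 0.78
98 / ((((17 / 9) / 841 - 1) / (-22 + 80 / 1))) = -10755549 / 1888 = -5696.80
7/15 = 0.47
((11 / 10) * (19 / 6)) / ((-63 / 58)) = -6061 / 1890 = -3.21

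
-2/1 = -2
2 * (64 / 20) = 32 / 5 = 6.40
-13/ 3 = -4.33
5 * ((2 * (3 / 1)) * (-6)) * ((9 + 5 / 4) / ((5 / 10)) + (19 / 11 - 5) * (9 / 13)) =-469350 / 143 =-3282.17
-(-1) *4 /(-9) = -4 /9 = -0.44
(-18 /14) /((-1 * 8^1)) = 0.16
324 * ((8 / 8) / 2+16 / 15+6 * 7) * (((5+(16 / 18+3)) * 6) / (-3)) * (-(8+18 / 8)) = 2572176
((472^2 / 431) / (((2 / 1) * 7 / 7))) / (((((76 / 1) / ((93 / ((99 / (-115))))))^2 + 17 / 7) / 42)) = 416217561412800 / 112097614663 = 3712.99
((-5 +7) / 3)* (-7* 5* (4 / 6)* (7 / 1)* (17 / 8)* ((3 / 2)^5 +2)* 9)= -1278655 / 64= -19978.98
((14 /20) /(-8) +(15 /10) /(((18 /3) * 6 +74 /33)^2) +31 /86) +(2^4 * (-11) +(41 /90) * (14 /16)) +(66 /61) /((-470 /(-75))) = -3095132686800493 /17670847046760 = -175.15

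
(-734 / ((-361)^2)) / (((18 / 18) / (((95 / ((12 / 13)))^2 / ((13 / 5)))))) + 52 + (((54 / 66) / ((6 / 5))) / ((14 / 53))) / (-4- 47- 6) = 58060463 / 2001384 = 29.01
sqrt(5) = 2.24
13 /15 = 0.87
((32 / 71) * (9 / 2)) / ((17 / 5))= 720 / 1207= 0.60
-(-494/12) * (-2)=-247/3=-82.33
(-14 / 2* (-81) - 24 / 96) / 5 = 2267 / 20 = 113.35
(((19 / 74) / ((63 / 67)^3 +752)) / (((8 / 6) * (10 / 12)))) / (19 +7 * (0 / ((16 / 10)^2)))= 0.00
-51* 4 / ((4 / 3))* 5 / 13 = -765 / 13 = -58.85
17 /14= 1.21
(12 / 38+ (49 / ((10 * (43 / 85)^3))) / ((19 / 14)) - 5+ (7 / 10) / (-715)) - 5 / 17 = 4206489265523 / 183617441150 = 22.91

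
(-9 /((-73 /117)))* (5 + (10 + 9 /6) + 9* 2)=72657 /146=497.65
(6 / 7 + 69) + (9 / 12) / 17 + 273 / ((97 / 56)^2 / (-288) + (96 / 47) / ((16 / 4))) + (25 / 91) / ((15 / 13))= 18675204487855 / 30321879252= 615.90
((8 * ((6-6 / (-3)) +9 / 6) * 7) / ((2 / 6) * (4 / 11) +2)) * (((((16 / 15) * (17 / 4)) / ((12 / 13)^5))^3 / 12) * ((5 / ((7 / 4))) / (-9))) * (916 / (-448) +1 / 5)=54292977095582266581874477 / 14332141085046865920000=3788.20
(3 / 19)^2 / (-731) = -0.00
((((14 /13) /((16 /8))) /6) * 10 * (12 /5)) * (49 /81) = 1372 /1053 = 1.30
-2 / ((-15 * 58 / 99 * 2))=33 / 290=0.11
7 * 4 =28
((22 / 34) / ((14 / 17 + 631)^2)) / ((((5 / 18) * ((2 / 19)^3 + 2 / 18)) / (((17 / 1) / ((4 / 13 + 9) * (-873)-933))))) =-402814269 / 4130053313622815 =-0.00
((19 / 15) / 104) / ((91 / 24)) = 19 / 5915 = 0.00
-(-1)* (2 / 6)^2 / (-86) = -1 / 774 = -0.00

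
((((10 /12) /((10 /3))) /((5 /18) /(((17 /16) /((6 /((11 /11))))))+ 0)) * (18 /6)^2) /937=459 /299840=0.00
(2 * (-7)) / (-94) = 7 / 47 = 0.15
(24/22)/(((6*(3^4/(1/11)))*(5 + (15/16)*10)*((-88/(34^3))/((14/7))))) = -157216/12398265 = -0.01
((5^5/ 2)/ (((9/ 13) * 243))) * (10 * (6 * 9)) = 406250/ 81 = 5015.43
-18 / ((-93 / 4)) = 24 / 31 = 0.77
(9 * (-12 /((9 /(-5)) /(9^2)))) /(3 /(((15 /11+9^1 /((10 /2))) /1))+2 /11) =3100680 /721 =4300.53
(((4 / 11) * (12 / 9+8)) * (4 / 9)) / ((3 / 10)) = 4480 / 891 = 5.03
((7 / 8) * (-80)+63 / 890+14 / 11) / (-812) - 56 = -63499819 / 1135640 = -55.92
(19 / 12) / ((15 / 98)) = 931 / 90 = 10.34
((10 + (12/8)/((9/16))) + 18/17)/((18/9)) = 350/51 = 6.86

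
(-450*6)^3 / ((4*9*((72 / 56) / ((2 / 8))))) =-106312500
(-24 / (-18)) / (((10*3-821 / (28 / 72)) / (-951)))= 2219 / 3642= 0.61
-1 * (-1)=1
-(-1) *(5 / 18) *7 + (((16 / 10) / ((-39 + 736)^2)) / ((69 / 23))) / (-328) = 3485679569 / 1792635210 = 1.94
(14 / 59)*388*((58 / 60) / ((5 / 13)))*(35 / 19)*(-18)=-43005144 / 5605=-7672.64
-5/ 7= -0.71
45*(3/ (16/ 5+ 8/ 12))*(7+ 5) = 12150/ 29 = 418.97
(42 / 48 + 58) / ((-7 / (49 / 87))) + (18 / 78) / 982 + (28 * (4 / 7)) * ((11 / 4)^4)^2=39675737925939 / 758198272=52328.97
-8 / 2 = -4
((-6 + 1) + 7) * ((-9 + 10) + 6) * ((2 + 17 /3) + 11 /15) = 588 /5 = 117.60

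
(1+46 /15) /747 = 0.01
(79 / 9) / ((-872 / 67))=-5293 / 7848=-0.67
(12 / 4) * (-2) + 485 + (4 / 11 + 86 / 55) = 26451 / 55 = 480.93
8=8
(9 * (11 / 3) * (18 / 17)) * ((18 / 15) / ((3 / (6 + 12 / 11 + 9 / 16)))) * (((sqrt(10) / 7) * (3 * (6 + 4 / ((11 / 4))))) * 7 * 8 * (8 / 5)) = 96828.86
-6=-6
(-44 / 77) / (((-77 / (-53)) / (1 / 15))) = -0.03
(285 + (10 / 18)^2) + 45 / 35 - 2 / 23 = 3736343 / 13041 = 286.51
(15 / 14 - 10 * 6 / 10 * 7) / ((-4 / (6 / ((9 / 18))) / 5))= 8595 / 14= 613.93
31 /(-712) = -0.04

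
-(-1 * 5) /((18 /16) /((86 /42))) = 1720 /189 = 9.10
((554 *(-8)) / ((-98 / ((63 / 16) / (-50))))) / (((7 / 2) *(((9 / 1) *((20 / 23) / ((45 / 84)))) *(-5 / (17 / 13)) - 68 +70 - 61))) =0.01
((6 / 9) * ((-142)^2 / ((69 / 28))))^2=29756972.29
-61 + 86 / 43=-59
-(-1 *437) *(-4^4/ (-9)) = 12430.22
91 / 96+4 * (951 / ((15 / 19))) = 2313287 / 480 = 4819.35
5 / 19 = 0.26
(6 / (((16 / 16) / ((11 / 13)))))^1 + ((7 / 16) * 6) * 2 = 537 / 52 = 10.33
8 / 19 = 0.42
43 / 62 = 0.69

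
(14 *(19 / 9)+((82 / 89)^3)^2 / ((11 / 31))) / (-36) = -0.87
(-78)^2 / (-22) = -3042 / 11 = -276.55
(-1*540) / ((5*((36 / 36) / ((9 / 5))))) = -972 / 5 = -194.40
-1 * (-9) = 9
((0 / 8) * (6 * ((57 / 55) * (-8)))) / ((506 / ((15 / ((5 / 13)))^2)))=0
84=84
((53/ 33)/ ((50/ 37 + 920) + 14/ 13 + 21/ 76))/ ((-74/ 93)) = -811642/ 371034279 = -0.00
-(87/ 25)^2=-7569/ 625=-12.11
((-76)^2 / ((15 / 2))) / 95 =608 / 75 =8.11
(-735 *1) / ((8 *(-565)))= 147 / 904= 0.16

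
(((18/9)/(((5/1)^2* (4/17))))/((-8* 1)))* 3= -51/400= -0.13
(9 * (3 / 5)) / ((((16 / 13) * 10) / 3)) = 1053 / 800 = 1.32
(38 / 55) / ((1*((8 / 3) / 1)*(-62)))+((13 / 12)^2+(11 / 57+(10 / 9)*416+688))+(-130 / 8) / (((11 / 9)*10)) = 596200219 / 518320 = 1150.26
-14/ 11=-1.27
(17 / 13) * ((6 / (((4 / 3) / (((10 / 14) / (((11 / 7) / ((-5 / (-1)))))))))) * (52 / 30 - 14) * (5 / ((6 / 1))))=-19550 / 143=-136.71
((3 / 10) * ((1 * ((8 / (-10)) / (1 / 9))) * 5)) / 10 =-27 / 25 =-1.08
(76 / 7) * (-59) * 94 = -421496 / 7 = -60213.71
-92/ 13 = -7.08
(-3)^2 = 9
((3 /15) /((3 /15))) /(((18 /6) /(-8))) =-8 /3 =-2.67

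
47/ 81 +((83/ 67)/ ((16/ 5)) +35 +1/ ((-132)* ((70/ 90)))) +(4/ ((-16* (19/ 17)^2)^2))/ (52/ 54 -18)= 57648333722292067/ 1603255565640960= 35.96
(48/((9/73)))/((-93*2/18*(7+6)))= -1168/403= -2.90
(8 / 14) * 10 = 40 / 7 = 5.71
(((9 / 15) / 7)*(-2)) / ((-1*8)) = 3 / 140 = 0.02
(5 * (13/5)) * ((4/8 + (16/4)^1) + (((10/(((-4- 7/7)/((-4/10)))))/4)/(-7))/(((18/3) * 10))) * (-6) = -122837/350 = -350.96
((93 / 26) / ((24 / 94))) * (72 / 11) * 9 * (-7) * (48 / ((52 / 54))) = -535325112 / 1859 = -287964.02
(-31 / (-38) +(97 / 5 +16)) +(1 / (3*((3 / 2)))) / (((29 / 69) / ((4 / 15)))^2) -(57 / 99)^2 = 31299198839 / 870056550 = 35.97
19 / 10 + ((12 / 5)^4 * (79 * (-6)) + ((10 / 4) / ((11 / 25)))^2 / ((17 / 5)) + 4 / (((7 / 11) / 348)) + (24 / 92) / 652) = -1825579615476181 / 134954627500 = -13527.36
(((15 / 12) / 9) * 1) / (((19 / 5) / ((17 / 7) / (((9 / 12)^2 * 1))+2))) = 4975 / 21546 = 0.23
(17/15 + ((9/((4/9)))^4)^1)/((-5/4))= -645705167/4800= -134521.91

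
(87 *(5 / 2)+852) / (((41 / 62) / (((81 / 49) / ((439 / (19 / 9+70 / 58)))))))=516812346 / 25576579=20.21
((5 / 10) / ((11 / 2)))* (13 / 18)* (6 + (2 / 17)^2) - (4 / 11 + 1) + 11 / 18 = -20467 / 57222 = -0.36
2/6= 1/3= 0.33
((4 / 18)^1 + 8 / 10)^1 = 1.02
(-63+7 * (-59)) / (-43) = 476 / 43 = 11.07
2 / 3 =0.67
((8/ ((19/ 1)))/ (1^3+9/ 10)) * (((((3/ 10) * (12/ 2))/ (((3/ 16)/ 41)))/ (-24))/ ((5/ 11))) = -14432/ 1805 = -8.00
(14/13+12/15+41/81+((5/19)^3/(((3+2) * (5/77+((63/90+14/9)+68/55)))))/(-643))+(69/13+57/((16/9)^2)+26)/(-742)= 35980344118347948361/15531567437198891520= 2.32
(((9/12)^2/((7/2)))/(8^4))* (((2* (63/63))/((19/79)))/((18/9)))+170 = 740885191/4358144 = 170.00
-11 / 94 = -0.12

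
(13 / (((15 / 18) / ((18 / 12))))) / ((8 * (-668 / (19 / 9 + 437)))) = -3211 / 1670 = -1.92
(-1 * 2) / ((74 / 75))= -75 / 37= -2.03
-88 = -88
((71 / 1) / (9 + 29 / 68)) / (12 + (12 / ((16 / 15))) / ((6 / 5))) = 38624 / 109611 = 0.35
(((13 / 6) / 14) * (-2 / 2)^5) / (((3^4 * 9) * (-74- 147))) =1 / 1041012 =0.00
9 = 9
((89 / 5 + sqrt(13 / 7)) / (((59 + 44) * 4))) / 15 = sqrt(91) / 43260 + 89 / 30900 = 0.00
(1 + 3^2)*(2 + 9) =110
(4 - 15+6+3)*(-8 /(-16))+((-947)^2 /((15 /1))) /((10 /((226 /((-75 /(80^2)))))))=-25942890977 /225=-115301737.68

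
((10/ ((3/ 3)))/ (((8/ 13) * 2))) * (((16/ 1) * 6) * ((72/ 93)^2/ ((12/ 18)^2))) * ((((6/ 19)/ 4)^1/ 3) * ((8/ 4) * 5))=5054400/ 18259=276.82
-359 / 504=-0.71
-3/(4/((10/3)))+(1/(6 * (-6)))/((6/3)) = -181/72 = -2.51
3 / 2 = 1.50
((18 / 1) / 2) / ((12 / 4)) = 3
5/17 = 0.29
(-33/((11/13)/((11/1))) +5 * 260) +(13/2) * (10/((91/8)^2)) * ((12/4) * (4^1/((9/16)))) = 1684961/1911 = 881.72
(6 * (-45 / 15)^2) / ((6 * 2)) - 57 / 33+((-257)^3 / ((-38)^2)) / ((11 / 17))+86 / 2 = -287841027 / 15884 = -18121.44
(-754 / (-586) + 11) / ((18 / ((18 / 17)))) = 3600 / 4981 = 0.72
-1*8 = -8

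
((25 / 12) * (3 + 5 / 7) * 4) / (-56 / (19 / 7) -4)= -475 / 378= -1.26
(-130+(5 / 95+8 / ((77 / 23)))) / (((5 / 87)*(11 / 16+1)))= -86590288 / 65835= -1315.26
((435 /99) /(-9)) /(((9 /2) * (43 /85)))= -24650 /114939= -0.21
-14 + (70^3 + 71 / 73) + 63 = 25042648 / 73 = 343049.97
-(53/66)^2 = -2809/4356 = -0.64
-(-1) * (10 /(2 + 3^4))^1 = 10 /83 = 0.12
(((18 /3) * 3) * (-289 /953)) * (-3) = 15606 /953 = 16.38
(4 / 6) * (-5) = -10 / 3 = -3.33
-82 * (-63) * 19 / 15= 6543.60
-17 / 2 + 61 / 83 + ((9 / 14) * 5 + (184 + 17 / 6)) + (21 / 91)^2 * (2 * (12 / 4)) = 107577097 / 589134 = 182.60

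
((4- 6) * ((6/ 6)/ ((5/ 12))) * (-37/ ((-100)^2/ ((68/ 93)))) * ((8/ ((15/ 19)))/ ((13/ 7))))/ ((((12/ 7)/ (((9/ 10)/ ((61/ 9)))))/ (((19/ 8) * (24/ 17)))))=35342622/ 1920546875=0.02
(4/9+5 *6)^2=75076/81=926.86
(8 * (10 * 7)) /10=56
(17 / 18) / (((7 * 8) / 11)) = 187 / 1008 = 0.19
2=2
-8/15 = -0.53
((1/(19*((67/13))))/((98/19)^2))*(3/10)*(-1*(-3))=2223/6434680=0.00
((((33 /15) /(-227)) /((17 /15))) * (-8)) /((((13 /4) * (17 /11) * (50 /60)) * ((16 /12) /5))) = 52272 /852839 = 0.06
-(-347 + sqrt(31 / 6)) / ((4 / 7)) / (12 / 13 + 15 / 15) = 31577 / 100 - 91*sqrt(186) / 600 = 313.70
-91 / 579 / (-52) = 7 / 2316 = 0.00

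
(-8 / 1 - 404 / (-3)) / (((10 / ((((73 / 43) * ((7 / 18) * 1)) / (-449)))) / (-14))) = 135926 / 521289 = 0.26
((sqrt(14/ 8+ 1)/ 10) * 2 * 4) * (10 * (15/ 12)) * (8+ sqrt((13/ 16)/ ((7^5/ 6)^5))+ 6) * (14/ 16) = 45 * sqrt(6006)/ 110730297608+ 245 * sqrt(11)/ 4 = 203.14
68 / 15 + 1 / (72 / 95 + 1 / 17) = 113917 / 19785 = 5.76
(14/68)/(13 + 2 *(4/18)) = 63/4114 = 0.02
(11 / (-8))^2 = 121 / 64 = 1.89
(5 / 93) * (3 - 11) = -40 / 93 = -0.43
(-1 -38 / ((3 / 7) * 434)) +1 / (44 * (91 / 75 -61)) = -22104127 / 18348528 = -1.20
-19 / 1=-19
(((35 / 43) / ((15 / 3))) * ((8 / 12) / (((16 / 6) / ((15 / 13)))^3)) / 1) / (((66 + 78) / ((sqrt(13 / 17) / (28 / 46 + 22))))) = 0.00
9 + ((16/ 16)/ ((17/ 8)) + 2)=195/ 17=11.47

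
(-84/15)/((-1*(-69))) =-28/345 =-0.08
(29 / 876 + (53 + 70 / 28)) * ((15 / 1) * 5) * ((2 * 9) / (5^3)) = 599.76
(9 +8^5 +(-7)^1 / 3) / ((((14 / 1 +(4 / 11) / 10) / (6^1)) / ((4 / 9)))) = 10815640 / 1737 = 6226.62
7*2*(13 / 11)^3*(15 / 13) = 26.66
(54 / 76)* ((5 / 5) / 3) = 9 / 38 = 0.24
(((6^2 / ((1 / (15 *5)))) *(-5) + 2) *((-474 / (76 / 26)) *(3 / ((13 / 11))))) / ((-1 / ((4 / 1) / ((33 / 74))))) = -946911696 / 19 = -49837457.68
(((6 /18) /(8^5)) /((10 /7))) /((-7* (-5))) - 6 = -29491199 /4915200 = -6.00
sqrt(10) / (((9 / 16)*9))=16*sqrt(10) / 81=0.62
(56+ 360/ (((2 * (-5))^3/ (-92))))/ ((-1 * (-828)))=0.11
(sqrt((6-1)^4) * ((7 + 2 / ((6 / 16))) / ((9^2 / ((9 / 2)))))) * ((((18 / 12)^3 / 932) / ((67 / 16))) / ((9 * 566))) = 925 / 318089736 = 0.00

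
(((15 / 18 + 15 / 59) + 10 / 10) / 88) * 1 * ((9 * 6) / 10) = 0.13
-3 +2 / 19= -55 / 19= -2.89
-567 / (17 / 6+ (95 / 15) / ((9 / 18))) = -1134 / 31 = -36.58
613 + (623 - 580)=656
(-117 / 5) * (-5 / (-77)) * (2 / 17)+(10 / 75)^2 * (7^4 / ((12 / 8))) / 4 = 6127868 / 883575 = 6.94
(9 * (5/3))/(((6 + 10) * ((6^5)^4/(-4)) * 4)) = -0.00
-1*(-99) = 99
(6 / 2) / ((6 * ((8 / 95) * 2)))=95 / 32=2.97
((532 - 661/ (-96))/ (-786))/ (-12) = 51733/ 905472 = 0.06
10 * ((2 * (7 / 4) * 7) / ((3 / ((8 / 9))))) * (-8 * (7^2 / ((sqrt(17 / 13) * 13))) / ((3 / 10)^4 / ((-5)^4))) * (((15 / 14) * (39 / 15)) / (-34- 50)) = 12250000000 * sqrt(221) / 37179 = 4898177.52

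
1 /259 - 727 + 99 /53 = -9953835 /13727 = -725.13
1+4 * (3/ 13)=25/ 13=1.92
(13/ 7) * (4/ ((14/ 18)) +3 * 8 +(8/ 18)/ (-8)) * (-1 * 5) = -238225/ 882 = -270.10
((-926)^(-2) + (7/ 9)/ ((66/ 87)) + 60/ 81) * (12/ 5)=449746459/ 106112655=4.24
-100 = -100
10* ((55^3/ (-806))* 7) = -5823125/ 403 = -14449.44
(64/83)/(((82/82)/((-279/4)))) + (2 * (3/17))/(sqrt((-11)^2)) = -834270/15521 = -53.75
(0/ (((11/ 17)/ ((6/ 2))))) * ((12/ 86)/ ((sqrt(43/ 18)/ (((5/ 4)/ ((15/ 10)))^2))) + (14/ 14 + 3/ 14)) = 0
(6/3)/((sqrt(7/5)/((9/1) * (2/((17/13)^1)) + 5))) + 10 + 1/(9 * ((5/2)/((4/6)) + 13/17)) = 27698/2763 + 638 * sqrt(35)/119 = 41.74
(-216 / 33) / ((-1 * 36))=2 / 11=0.18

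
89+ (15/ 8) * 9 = 847/ 8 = 105.88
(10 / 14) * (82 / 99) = 410 / 693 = 0.59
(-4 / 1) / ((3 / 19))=-76 / 3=-25.33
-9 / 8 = -1.12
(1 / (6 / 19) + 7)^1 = 61 / 6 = 10.17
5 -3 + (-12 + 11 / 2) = -9 / 2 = -4.50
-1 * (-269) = 269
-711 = -711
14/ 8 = 7/ 4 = 1.75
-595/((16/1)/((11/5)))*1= -1309/16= -81.81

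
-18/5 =-3.60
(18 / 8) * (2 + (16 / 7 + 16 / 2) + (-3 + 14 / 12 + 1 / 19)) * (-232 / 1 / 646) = -729321 / 85918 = -8.49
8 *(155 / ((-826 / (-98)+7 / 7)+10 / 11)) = 23870 / 199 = 119.95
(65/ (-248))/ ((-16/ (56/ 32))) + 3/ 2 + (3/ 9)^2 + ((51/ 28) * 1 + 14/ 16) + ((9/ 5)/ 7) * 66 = 106531357/ 4999680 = 21.31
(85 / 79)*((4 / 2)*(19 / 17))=190 / 79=2.41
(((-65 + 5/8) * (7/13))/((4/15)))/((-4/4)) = 54075/416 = 129.99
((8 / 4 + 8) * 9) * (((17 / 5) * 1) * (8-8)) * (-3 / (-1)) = 0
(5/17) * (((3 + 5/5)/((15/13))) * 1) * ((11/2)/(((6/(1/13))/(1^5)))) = 11/153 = 0.07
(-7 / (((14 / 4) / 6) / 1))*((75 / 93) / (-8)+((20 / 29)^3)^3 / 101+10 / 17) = -9039567825064470885 / 1544343717715158526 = -5.85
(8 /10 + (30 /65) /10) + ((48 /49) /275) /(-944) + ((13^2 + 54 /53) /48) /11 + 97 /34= 1797358381853 /446982135600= 4.02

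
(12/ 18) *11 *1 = 22/ 3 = 7.33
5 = 5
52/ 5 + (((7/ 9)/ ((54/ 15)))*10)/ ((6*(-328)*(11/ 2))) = 45589813/ 4383720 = 10.40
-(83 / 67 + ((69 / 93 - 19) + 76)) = -122503 / 2077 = -58.98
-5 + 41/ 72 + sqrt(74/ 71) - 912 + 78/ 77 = -914.40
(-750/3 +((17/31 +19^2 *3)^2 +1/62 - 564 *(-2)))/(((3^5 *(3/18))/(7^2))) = 110654923603/77841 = 1421550.64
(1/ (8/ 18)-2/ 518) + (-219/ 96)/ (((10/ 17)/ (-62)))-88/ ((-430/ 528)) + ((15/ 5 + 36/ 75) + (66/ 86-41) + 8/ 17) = 47629683291/ 151463200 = 314.46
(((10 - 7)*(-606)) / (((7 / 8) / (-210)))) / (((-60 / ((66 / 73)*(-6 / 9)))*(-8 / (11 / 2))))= -219978 / 73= -3013.40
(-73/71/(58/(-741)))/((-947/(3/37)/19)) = -3083301/144290602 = -0.02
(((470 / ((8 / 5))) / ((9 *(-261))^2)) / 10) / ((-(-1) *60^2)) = 47 / 31782533760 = 0.00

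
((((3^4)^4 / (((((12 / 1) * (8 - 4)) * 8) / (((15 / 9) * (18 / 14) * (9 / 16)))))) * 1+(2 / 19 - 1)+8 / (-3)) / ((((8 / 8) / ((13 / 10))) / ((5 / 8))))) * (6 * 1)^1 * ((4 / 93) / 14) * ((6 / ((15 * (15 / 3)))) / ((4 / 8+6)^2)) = 110411929157 / 28814822400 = 3.83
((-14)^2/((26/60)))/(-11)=-5880/143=-41.12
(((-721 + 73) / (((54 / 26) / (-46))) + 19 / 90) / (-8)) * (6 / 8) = -1291699 / 960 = -1345.52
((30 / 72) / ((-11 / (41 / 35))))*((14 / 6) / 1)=-41 / 396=-0.10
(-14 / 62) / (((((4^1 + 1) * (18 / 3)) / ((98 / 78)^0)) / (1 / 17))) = -7 / 15810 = -0.00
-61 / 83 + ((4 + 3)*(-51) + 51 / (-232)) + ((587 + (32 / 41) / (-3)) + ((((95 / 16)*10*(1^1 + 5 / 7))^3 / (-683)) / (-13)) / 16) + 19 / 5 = 240.01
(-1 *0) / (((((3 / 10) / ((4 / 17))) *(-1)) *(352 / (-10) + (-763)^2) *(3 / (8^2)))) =0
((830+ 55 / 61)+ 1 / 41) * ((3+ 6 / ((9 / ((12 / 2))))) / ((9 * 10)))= 7273511 / 112545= 64.63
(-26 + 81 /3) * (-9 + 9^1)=0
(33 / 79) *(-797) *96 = -2524896 / 79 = -31960.71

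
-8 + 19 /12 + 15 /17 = -1129 /204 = -5.53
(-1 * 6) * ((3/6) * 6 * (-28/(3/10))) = 1680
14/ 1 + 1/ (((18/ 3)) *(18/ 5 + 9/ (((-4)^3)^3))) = 198834334/ 14155641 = 14.05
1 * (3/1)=3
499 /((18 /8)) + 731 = 8575 /9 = 952.78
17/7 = 2.43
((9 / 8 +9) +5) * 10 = 605 / 4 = 151.25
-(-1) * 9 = 9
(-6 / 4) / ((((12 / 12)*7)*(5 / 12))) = -0.51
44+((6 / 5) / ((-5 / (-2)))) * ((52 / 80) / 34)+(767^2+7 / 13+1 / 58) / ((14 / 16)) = 7541189120921 / 11215750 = 672374.93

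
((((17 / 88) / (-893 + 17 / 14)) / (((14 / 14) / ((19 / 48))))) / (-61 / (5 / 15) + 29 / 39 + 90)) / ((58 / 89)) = 373711 / 262030785280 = 0.00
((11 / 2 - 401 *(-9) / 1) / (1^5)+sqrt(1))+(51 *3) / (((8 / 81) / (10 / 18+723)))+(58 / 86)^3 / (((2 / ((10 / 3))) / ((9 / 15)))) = 178810258187 / 159014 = 1124493.81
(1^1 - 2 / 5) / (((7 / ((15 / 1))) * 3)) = 3 / 7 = 0.43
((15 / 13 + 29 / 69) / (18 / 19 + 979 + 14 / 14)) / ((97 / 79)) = 1059706 / 810836871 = 0.00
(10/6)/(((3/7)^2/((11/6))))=2695/162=16.64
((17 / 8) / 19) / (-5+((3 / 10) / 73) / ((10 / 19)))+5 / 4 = 3400035 / 2769668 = 1.23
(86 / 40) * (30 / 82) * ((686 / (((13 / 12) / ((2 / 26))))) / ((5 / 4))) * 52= 4247712 / 2665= 1593.89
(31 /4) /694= 31 /2776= 0.01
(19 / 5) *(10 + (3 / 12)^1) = 779 / 20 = 38.95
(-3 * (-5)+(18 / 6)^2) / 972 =2 / 81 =0.02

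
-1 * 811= -811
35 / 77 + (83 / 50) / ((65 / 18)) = 16342 / 17875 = 0.91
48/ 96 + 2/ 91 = 95/ 182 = 0.52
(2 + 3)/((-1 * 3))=-5/3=-1.67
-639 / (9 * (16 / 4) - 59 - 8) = 20.61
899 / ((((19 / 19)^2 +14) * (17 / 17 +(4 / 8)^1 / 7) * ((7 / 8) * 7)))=14384 / 1575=9.13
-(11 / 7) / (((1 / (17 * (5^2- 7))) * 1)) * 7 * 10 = -33660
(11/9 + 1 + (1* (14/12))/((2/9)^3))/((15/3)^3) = 15629/18000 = 0.87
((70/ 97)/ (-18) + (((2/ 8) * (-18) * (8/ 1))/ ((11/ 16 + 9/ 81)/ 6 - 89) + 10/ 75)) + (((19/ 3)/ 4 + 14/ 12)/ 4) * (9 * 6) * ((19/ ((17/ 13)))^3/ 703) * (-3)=-236595980303046959/ 487389857478120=-485.43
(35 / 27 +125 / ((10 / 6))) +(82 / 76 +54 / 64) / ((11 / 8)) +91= 3807775 / 22572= 168.69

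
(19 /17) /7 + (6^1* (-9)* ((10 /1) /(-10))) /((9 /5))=3589 /119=30.16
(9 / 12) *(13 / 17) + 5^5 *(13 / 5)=552539 / 68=8125.57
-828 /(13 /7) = -5796 /13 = -445.85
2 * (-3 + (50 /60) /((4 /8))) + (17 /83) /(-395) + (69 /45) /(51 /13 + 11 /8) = -128860037 /54193605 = -2.38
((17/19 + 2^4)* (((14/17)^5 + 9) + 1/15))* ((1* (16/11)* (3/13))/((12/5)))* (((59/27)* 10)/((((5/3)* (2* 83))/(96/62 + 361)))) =5190264315206176/8121268251603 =639.10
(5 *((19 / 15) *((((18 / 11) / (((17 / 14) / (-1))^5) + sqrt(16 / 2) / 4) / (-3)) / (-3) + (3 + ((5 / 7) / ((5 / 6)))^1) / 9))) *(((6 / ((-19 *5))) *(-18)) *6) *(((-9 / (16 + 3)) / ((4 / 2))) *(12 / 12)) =-7644924828 / 2077250791 - 54 *sqrt(2) / 95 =-4.48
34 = 34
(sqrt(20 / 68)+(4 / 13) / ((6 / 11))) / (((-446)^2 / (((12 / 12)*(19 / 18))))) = 19*sqrt(85) / 60868296+209 / 69819516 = 0.00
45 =45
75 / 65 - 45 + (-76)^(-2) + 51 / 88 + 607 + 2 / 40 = 2328335917 / 4129840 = 563.78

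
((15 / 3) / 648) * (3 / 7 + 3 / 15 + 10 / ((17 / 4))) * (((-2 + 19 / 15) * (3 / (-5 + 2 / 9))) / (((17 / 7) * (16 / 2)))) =9757 / 17894880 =0.00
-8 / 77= -0.10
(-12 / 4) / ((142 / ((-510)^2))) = -390150 / 71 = -5495.07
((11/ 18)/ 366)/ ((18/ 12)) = 0.00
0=0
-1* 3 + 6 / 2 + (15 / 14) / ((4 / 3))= 45 / 56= 0.80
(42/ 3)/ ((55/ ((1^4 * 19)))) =266/ 55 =4.84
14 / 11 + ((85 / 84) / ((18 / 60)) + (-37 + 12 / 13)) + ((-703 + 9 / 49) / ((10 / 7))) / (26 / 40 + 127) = -541039885 / 15333318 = -35.29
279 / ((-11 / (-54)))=15066 / 11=1369.64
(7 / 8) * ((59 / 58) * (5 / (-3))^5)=-1290625 / 112752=-11.45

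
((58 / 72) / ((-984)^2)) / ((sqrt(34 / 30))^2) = 145 / 197524224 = 0.00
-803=-803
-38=-38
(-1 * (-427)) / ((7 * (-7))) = -61 / 7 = -8.71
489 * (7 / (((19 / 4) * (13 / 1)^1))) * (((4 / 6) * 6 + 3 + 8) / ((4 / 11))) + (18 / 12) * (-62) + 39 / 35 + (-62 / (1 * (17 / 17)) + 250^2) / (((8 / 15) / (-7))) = -28262372883 / 34580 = -817304.02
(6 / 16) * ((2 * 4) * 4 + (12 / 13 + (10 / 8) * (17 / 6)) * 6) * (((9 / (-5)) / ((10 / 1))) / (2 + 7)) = -9171 / 20800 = -0.44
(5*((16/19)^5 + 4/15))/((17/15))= 3.04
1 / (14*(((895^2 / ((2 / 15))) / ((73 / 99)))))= 73 / 8326654875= 0.00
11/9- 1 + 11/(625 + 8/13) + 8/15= 94319/121995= 0.77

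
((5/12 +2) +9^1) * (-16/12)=-137/9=-15.22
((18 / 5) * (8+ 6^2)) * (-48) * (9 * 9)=-3079296 / 5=-615859.20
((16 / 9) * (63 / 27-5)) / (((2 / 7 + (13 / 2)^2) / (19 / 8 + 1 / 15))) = -131264 / 482355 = -0.27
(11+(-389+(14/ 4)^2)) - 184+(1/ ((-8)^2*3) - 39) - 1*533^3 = -29072644943/ 192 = -151420025.74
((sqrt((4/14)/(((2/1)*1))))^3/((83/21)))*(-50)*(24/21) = -1200*sqrt(7)/4067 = -0.78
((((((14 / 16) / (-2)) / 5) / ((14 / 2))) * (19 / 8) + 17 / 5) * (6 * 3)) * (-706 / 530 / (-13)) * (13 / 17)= 6852789 / 1441600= 4.75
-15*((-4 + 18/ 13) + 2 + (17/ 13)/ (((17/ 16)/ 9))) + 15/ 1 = -1845/ 13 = -141.92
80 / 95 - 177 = -3347 / 19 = -176.16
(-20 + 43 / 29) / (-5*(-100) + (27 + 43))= -179 / 5510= -0.03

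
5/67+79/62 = 5603/4154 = 1.35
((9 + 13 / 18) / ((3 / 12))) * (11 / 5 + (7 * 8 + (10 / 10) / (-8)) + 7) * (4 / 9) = 91105 / 81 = 1124.75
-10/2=-5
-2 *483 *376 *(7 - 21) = 5085024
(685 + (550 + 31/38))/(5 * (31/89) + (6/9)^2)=37615761/66538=565.33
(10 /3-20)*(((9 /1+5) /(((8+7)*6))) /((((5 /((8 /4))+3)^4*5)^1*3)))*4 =-0.00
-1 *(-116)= 116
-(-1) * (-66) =-66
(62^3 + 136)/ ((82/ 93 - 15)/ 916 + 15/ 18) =20314271232/ 69677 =291549.17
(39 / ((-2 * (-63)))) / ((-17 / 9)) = -39 / 238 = -0.16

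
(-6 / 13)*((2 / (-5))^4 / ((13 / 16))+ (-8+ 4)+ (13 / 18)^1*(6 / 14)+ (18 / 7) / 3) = 136589 / 105625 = 1.29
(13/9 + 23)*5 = 1100/9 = 122.22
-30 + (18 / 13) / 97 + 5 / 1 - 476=-631743 / 1261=-500.99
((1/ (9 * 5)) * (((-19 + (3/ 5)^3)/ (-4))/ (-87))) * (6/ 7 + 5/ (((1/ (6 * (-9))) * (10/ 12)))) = 15262/ 39375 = 0.39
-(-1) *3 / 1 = 3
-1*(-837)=837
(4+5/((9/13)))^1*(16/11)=16.32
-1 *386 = -386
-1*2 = -2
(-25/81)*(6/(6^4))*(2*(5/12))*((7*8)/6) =-875/78732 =-0.01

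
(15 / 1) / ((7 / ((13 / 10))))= 39 / 14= 2.79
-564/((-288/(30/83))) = 0.71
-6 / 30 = -1 / 5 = -0.20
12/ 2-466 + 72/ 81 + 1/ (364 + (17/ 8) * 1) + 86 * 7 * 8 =114852020/ 26361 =4356.89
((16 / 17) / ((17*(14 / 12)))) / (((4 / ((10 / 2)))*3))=0.02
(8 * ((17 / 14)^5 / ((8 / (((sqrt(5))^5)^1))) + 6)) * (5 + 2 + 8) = 2933.71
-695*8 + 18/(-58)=-161249/29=-5560.31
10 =10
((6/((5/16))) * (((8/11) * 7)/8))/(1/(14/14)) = 672/55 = 12.22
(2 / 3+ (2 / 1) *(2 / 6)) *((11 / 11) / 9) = 0.15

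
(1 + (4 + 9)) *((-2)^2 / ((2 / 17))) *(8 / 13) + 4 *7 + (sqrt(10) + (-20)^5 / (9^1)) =-41562452 / 117 + sqrt(10) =-355231.47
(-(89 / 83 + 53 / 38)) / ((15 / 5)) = -7781 / 9462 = -0.82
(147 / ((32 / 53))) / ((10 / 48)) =1168.65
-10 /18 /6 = -5 /54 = -0.09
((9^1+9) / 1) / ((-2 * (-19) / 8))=72 / 19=3.79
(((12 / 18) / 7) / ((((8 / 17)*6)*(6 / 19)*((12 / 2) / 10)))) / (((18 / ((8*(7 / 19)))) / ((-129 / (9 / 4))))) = -3655 / 2187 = -1.67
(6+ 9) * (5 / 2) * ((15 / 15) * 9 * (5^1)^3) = 42187.50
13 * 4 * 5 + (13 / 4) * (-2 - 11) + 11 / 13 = 11367 / 52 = 218.60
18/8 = 9/4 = 2.25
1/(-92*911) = -1/83812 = -0.00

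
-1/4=-0.25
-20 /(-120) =1 /6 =0.17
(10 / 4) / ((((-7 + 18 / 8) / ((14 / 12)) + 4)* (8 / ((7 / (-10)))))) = 49 / 16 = 3.06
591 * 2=1182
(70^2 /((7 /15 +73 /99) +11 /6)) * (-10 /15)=-3234000 /3007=-1075.49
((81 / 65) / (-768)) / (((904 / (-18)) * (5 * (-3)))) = -81 / 37606400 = -0.00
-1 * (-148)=148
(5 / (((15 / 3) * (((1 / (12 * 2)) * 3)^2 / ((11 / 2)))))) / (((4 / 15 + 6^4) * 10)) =132 / 4861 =0.03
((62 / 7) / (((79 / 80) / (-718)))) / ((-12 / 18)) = 5341920 / 553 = 9659.89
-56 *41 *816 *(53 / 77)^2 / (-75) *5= 250607744 / 4235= 59175.38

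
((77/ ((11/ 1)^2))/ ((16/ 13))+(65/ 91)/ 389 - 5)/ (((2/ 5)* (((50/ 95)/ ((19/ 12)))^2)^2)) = -36473339529271247/ 39750746112000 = -917.55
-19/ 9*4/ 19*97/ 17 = -388/ 153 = -2.54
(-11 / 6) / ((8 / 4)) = -11 / 12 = -0.92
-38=-38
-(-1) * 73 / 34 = 73 / 34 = 2.15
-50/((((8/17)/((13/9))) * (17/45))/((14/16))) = -11375/32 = -355.47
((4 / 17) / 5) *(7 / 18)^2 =0.01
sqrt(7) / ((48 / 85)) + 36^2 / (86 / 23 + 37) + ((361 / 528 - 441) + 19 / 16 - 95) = -62128529 / 123684 + 85 * sqrt(7) / 48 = -497.63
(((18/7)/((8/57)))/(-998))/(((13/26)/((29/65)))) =-14877/908180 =-0.02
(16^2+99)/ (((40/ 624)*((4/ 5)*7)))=13845/ 14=988.93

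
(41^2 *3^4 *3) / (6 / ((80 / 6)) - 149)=-8169660 / 2971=-2749.80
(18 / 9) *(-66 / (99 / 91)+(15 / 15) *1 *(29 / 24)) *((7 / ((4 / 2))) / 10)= -9989 / 240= -41.62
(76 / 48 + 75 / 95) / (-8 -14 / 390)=-35165 / 119092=-0.30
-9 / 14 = -0.64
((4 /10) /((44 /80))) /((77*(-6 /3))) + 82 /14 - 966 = -813245 /847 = -960.15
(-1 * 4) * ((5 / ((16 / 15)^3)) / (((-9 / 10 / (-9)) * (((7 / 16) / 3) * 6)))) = -84375 / 448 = -188.34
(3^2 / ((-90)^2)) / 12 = 1 / 10800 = 0.00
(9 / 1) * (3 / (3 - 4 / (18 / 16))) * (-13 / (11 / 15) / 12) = 3159 / 44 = 71.80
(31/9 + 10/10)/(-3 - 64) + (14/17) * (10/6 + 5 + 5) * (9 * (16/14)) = 98.76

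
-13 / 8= -1.62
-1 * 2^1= -2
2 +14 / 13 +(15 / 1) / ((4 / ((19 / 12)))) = 1875 / 208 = 9.01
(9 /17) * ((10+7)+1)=162 /17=9.53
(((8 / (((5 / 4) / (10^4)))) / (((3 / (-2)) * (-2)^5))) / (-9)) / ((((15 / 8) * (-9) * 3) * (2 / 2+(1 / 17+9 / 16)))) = 1740800 / 964467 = 1.80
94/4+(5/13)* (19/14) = 2186/91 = 24.02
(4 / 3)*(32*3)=128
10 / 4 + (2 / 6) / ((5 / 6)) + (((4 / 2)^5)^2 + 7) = 10339 / 10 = 1033.90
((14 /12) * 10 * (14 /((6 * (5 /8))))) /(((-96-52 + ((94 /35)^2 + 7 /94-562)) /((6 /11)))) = -90277600 /2670272253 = -0.03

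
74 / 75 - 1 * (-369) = 27749 / 75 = 369.99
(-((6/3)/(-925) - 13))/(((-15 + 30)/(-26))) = -104234/4625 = -22.54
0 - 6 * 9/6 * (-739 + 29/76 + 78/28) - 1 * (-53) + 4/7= 6676.07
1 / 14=0.07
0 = 0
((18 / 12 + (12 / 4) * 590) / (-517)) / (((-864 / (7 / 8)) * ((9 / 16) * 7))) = 1181 / 1340064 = 0.00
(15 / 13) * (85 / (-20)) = -255 / 52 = -4.90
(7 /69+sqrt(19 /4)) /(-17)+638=637.87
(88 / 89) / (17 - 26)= -88 / 801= -0.11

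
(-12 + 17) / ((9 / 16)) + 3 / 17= 9.07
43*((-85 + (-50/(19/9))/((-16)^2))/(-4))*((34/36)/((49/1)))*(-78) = -1375.23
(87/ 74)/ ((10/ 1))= 87/ 740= 0.12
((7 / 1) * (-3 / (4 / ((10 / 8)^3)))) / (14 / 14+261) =-2625 / 67072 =-0.04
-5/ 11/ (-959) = 5/ 10549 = 0.00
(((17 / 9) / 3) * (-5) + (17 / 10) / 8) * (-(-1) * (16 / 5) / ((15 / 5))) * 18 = -12682 / 225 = -56.36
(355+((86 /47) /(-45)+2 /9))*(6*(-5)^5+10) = -938510444 /141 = -6656102.44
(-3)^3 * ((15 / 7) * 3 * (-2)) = 2430 / 7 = 347.14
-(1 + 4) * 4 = -20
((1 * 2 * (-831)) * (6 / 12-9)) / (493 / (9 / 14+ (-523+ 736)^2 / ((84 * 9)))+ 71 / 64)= 4606532160 / 3012113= 1529.34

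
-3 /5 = -0.60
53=53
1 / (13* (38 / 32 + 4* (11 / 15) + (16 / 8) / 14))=1680 / 93119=0.02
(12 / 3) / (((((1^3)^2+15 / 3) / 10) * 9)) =20 / 27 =0.74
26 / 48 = 13 / 24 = 0.54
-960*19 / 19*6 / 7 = -5760 / 7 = -822.86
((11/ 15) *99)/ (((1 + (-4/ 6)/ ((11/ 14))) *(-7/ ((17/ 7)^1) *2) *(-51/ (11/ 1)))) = 43923/ 2450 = 17.93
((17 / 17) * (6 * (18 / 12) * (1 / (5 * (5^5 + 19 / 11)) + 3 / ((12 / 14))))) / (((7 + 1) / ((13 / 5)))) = 35211501 / 3439400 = 10.24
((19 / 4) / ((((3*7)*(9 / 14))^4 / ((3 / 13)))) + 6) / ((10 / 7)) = 48361397 / 11514555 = 4.20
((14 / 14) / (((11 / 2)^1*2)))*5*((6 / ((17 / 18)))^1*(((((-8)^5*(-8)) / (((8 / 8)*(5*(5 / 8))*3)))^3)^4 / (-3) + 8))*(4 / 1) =-115792089237316195423570985008687907853269984665640551875738406761819379639936 / 131632840633392333984375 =-879659579479912165270274400000000000000000000000000000.00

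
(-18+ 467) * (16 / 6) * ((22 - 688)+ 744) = 93392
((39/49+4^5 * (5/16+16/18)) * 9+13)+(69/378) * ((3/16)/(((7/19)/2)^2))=91318991/8232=11093.17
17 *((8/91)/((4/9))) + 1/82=25183/7462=3.37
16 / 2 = 8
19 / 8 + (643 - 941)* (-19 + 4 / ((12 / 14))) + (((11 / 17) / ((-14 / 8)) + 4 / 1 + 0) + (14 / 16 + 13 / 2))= 6118571 / 1428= 4284.71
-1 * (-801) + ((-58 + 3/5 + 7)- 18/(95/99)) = 13905/19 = 731.84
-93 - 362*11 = -4075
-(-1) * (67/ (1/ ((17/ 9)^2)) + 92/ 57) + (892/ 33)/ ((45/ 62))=23523283/ 84645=277.91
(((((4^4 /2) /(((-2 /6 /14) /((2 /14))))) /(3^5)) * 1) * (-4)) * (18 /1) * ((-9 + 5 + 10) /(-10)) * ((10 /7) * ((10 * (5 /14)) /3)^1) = -102400 /441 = -232.20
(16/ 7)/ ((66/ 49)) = 56/ 33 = 1.70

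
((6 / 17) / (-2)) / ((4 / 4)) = -3 / 17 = -0.18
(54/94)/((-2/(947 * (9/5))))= -230121/470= -489.62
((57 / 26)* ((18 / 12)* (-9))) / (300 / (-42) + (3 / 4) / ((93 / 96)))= 333963 / 71864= 4.65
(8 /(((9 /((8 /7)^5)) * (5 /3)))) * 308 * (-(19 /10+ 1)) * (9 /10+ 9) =-2759589888 /300125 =-9194.80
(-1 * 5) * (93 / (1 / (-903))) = 419895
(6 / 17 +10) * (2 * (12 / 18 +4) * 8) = 39424 / 51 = 773.02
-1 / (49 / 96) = -96 / 49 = -1.96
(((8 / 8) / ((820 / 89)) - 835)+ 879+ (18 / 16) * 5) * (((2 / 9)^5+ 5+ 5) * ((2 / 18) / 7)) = 24082372943 / 3050471340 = 7.89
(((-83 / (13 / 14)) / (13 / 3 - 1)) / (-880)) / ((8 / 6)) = 5229 / 228800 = 0.02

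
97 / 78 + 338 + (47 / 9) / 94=39698 / 117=339.30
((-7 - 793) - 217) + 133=-884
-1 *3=-3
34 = 34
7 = 7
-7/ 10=-0.70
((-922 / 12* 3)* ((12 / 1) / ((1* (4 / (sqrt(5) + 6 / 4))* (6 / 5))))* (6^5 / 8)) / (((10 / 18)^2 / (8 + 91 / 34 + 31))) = -12857663871* sqrt(5) / 170 - 38572991613 / 340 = -282571213.26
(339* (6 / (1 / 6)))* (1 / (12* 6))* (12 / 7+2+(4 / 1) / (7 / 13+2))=69043 / 77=896.66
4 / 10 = 2 / 5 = 0.40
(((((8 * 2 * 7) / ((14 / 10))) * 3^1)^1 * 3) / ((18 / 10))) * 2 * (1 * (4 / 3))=3200 / 3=1066.67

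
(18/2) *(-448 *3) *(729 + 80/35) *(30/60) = -4422816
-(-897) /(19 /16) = 14352 /19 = 755.37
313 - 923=-610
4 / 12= 1 / 3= 0.33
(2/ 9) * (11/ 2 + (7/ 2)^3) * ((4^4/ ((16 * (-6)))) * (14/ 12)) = -301/ 9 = -33.44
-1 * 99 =-99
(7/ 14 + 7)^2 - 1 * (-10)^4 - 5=-39795/ 4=-9948.75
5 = 5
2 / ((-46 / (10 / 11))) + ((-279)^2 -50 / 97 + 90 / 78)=24834038808 / 319033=77841.60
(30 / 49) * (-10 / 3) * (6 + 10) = -1600 / 49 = -32.65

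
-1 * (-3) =3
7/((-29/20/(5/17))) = -700/493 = -1.42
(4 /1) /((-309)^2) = 4 /95481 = 0.00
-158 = -158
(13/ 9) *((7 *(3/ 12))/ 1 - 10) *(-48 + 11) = 5291/ 12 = 440.92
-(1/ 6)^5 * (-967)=967/ 7776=0.12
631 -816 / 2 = 223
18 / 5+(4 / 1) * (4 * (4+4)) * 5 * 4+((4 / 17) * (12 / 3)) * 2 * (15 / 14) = 1526542 / 595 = 2565.62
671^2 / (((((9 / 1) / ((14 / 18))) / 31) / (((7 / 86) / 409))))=683916079 / 2849094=240.05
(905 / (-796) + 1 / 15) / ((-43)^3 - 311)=12779 / 953026920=0.00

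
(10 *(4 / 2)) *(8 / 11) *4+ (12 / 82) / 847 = 2020486 / 34727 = 58.18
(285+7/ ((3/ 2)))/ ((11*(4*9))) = 79/ 108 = 0.73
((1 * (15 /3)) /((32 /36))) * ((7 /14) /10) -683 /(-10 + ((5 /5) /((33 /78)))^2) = 1324691 /8544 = 155.04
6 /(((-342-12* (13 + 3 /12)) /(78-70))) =-16 /167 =-0.10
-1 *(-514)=514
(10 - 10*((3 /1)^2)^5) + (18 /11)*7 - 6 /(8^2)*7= -207845159 /352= -590469.20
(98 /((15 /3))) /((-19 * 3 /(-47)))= 4606 /285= 16.16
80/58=40/29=1.38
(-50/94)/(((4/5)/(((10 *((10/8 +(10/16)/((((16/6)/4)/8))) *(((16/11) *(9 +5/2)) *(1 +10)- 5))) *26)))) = -50903125/188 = -270761.30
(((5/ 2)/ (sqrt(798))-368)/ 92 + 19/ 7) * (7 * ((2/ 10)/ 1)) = -9/ 5 + sqrt(798)/ 20976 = -1.80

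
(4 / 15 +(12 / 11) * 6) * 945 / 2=35406 / 11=3218.73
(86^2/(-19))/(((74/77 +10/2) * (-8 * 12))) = 142373/209304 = 0.68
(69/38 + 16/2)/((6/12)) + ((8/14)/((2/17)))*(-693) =-63581/19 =-3346.37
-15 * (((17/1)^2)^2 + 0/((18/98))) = -1252815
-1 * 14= -14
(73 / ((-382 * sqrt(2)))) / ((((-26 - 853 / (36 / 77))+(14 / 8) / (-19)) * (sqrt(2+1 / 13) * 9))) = 1387 * sqrt(78) / 2175886134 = 0.00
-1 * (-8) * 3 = 24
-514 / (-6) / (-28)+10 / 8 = -38 / 21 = -1.81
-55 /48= -1.15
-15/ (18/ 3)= -5/ 2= -2.50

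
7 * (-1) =-7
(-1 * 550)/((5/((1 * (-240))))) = 26400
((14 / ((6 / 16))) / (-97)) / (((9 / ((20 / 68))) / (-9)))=560 / 4947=0.11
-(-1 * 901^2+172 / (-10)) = 4059091 / 5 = 811818.20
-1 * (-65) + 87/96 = 2109/32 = 65.91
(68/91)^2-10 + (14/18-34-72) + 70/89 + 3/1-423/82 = -63113368615/543912642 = -116.04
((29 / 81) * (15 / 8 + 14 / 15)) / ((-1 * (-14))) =9773 / 136080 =0.07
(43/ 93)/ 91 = 0.01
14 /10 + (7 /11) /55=854 /605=1.41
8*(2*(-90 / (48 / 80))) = -2400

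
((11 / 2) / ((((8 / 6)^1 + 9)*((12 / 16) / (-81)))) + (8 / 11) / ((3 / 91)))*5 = -181190 / 1023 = -177.12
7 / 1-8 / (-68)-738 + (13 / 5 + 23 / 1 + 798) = 7881 / 85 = 92.72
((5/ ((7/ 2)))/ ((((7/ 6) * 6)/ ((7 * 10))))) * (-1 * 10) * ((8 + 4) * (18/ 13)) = -216000/ 91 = -2373.63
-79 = -79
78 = 78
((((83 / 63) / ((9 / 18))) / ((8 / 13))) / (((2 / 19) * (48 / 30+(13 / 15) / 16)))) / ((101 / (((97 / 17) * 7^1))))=19885970 / 2044947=9.72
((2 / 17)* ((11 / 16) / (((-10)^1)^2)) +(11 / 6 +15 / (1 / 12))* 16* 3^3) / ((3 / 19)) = 20297837009 / 40800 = 497496.01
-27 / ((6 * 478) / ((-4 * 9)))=81 / 239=0.34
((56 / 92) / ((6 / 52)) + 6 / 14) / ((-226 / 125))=-344375 / 109158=-3.15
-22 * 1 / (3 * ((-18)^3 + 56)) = 11 / 8664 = 0.00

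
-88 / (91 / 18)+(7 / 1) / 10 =-16.71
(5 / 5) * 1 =1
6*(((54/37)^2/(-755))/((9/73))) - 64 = -66291992/1033595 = -64.14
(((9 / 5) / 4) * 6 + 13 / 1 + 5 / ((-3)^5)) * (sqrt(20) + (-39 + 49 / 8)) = -10020563 / 19440 + 38101 * sqrt(5) / 1215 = -445.34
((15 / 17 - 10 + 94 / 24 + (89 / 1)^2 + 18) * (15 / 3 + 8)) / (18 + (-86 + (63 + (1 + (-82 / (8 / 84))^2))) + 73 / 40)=16184950 / 116330031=0.14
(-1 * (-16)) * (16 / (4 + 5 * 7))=6.56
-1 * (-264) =264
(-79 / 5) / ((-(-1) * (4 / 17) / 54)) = -36261 / 10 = -3626.10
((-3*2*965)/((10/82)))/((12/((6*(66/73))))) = -1566774/73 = -21462.66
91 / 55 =1.65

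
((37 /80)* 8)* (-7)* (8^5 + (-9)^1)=-8484581 /10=-848458.10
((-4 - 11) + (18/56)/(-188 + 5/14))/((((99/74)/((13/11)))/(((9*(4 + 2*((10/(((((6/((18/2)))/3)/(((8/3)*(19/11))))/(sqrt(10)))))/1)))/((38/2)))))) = -245915280*sqrt(10)/94501 - 4098588/163229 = -8254.15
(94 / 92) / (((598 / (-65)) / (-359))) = 84365 / 2116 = 39.87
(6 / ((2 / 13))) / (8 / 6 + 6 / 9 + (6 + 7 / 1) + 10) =39 / 25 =1.56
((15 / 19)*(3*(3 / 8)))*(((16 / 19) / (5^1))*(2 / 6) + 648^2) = 134631738 / 361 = 372941.10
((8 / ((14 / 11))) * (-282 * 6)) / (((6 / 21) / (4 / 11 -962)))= 35795952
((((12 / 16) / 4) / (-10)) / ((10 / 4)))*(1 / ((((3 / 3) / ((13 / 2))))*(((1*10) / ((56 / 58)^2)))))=-0.00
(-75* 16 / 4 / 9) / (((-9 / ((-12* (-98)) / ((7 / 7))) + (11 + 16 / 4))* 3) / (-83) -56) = 3253600 / 5518941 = 0.59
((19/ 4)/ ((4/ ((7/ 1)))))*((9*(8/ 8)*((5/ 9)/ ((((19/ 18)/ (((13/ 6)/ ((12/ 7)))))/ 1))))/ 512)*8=3185/ 4096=0.78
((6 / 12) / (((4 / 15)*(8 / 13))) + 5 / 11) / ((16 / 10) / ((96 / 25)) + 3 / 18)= 7395 / 1232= 6.00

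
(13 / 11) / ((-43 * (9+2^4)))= -13 / 11825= -0.00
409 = 409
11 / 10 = 1.10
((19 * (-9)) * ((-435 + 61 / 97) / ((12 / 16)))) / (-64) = -1200819 / 776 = -1547.45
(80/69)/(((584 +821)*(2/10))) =80/19389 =0.00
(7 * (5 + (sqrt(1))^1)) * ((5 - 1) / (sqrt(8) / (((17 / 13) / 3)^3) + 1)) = -579301656 / 4017973217 + 13988843856 * sqrt(2) / 4017973217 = 4.78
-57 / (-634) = 57 / 634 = 0.09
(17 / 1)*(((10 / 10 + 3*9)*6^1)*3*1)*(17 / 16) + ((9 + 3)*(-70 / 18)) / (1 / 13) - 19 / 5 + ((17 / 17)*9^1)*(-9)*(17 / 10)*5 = 117068 / 15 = 7804.53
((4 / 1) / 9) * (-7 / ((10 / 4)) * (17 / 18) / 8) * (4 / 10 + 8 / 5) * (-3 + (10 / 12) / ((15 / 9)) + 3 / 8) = 2023 / 3240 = 0.62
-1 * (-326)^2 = -106276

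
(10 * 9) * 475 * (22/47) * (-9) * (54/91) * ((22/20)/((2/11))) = -2765352150/4277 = -646563.51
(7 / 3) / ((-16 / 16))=-7 / 3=-2.33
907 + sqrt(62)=914.87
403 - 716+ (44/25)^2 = -193689/625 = -309.90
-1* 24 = -24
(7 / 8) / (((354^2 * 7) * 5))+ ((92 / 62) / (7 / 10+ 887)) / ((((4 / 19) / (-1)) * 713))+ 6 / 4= 1.50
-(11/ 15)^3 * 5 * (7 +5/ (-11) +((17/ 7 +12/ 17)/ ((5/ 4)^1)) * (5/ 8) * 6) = -842039/ 26775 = -31.45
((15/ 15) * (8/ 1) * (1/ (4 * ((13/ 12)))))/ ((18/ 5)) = 20/ 39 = 0.51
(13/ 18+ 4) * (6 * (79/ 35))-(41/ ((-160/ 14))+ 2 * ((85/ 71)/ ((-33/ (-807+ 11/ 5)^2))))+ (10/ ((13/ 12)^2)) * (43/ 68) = 35485581823451/ 753921168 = 47068.03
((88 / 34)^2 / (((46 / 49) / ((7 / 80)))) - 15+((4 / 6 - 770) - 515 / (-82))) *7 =-22246375781 / 4087905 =-5442.00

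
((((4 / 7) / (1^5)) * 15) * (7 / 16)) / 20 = 3 / 16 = 0.19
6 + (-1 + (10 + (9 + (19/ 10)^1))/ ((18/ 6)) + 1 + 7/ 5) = 431/ 30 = 14.37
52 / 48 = 13 / 12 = 1.08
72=72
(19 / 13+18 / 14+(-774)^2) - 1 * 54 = 54511252 / 91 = 599024.75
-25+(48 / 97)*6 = -2137 / 97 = -22.03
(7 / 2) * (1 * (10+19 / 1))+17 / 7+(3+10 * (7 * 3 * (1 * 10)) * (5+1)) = 177897 / 14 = 12706.93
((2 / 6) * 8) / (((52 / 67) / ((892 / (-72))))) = -14941 / 351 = -42.57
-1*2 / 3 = -2 / 3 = -0.67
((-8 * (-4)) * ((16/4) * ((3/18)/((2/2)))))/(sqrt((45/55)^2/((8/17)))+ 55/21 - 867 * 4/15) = -52041848320/557599283543 - 46569600 * sqrt(34)/557599283543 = -0.09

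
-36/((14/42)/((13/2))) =-702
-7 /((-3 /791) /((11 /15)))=60907 /45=1353.49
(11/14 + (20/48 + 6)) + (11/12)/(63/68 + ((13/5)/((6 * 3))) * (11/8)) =9273935/1156764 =8.02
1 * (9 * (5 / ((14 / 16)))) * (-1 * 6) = -2160 / 7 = -308.57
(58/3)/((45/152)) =8816/135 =65.30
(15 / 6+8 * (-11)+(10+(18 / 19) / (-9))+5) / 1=-2683 / 38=-70.61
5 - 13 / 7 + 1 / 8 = 3.27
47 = 47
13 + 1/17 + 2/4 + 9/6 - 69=-917/17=-53.94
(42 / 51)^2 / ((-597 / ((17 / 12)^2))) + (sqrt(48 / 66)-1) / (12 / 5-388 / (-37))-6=-77878601 / 12809232 + 185 * sqrt(22) / 13112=-6.01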